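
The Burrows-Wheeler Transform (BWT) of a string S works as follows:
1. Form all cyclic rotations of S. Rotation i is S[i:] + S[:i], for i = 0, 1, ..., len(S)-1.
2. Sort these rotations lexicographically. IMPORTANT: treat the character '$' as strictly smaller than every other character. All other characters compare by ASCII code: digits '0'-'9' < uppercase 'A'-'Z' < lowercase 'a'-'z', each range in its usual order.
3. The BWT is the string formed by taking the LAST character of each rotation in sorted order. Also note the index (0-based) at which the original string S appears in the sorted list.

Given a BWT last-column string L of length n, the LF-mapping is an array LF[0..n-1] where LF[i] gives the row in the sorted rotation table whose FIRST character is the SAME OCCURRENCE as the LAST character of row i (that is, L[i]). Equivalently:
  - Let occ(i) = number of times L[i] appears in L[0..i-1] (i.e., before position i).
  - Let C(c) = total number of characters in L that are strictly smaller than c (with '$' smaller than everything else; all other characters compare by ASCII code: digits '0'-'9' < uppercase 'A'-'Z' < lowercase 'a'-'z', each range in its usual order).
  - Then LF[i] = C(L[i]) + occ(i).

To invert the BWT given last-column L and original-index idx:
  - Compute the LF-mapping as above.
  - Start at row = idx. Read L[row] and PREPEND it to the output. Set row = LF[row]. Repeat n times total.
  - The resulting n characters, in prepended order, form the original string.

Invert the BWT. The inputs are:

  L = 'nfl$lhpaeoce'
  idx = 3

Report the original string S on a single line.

Answer: elephfalcon$

Derivation:
LF mapping: 9 5 7 0 8 6 11 1 3 10 2 4
Walk LF starting at row 3, prepending L[row]:
  step 1: row=3, L[3]='$', prepend. Next row=LF[3]=0
  step 2: row=0, L[0]='n', prepend. Next row=LF[0]=9
  step 3: row=9, L[9]='o', prepend. Next row=LF[9]=10
  step 4: row=10, L[10]='c', prepend. Next row=LF[10]=2
  step 5: row=2, L[2]='l', prepend. Next row=LF[2]=7
  step 6: row=7, L[7]='a', prepend. Next row=LF[7]=1
  step 7: row=1, L[1]='f', prepend. Next row=LF[1]=5
  step 8: row=5, L[5]='h', prepend. Next row=LF[5]=6
  step 9: row=6, L[6]='p', prepend. Next row=LF[6]=11
  step 10: row=11, L[11]='e', prepend. Next row=LF[11]=4
  step 11: row=4, L[4]='l', prepend. Next row=LF[4]=8
  step 12: row=8, L[8]='e', prepend. Next row=LF[8]=3
Reversed output: elephfalcon$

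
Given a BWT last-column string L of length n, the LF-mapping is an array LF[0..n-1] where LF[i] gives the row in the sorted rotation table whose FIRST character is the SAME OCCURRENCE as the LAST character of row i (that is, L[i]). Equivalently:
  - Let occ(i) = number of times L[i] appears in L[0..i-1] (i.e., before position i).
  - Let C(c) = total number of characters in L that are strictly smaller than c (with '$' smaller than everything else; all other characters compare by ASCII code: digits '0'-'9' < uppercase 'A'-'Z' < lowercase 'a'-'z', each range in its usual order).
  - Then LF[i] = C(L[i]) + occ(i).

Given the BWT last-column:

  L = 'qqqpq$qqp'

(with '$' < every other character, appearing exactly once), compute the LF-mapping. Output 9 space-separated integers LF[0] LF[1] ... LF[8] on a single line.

Answer: 3 4 5 1 6 0 7 8 2

Derivation:
Char counts: '$':1, 'p':2, 'q':6
C (first-col start): C('$')=0, C('p')=1, C('q')=3
L[0]='q': occ=0, LF[0]=C('q')+0=3+0=3
L[1]='q': occ=1, LF[1]=C('q')+1=3+1=4
L[2]='q': occ=2, LF[2]=C('q')+2=3+2=5
L[3]='p': occ=0, LF[3]=C('p')+0=1+0=1
L[4]='q': occ=3, LF[4]=C('q')+3=3+3=6
L[5]='$': occ=0, LF[5]=C('$')+0=0+0=0
L[6]='q': occ=4, LF[6]=C('q')+4=3+4=7
L[7]='q': occ=5, LF[7]=C('q')+5=3+5=8
L[8]='p': occ=1, LF[8]=C('p')+1=1+1=2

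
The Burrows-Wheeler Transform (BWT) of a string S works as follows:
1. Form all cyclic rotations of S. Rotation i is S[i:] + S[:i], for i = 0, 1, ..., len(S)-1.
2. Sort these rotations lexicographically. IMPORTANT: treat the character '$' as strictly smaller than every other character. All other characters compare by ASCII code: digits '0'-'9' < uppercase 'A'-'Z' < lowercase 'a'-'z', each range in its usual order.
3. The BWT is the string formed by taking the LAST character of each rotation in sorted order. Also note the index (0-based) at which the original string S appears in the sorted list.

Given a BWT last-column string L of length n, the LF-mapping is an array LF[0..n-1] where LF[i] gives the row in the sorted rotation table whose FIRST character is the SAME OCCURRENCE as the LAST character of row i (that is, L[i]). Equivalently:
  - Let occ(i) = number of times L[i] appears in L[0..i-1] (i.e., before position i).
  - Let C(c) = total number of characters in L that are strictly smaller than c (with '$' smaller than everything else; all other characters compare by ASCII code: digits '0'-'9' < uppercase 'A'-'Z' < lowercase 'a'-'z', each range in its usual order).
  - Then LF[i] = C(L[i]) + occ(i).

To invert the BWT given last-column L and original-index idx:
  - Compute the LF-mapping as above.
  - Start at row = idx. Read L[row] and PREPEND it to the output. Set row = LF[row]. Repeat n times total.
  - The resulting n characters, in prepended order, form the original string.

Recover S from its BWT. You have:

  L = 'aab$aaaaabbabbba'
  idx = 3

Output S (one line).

LF mapping: 1 2 10 0 3 4 5 6 7 11 12 8 13 14 15 9
Walk LF starting at row 3, prepending L[row]:
  step 1: row=3, L[3]='$', prepend. Next row=LF[3]=0
  step 2: row=0, L[0]='a', prepend. Next row=LF[0]=1
  step 3: row=1, L[1]='a', prepend. Next row=LF[1]=2
  step 4: row=2, L[2]='b', prepend. Next row=LF[2]=10
  step 5: row=10, L[10]='b', prepend. Next row=LF[10]=12
  step 6: row=12, L[12]='b', prepend. Next row=LF[12]=13
  step 7: row=13, L[13]='b', prepend. Next row=LF[13]=14
  step 8: row=14, L[14]='b', prepend. Next row=LF[14]=15
  step 9: row=15, L[15]='a', prepend. Next row=LF[15]=9
  step 10: row=9, L[9]='b', prepend. Next row=LF[9]=11
  step 11: row=11, L[11]='a', prepend. Next row=LF[11]=8
  step 12: row=8, L[8]='a', prepend. Next row=LF[8]=7
  step 13: row=7, L[7]='a', prepend. Next row=LF[7]=6
  step 14: row=6, L[6]='a', prepend. Next row=LF[6]=5
  step 15: row=5, L[5]='a', prepend. Next row=LF[5]=4
  step 16: row=4, L[4]='a', prepend. Next row=LF[4]=3
Reversed output: aaaaaababbbbbaa$

Answer: aaaaaababbbbbaa$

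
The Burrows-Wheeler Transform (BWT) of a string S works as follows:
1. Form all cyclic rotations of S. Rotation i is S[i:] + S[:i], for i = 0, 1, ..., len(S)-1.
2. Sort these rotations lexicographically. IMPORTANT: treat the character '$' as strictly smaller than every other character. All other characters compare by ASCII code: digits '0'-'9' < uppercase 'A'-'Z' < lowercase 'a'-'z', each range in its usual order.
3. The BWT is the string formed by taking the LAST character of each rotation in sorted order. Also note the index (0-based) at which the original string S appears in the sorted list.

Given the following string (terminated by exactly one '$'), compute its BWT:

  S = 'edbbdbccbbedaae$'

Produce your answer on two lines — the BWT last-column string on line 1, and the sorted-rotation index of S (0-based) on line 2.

All 16 rotations (rotation i = S[i:]+S[:i]):
  rot[0] = edbbdbccbbedaae$
  rot[1] = dbbdbccbbedaae$e
  rot[2] = bbdbccbbedaae$ed
  rot[3] = bdbccbbedaae$edb
  rot[4] = dbccbbedaae$edbb
  rot[5] = bccbbedaae$edbbd
  rot[6] = ccbbedaae$edbbdb
  rot[7] = cbbedaae$edbbdbc
  rot[8] = bbedaae$edbbdbcc
  rot[9] = bedaae$edbbdbccb
  rot[10] = edaae$edbbdbccbb
  rot[11] = daae$edbbdbccbbe
  rot[12] = aae$edbbdbccbbed
  rot[13] = ae$edbbdbccbbeda
  rot[14] = e$edbbdbccbbedaa
  rot[15] = $edbbdbccbbedaae
Sorted (with $ < everything):
  sorted[0] = $edbbdbccbbedaae  (last char: 'e')
  sorted[1] = aae$edbbdbccbbed  (last char: 'd')
  sorted[2] = ae$edbbdbccbbeda  (last char: 'a')
  sorted[3] = bbdbccbbedaae$ed  (last char: 'd')
  sorted[4] = bbedaae$edbbdbcc  (last char: 'c')
  sorted[5] = bccbbedaae$edbbd  (last char: 'd')
  sorted[6] = bdbccbbedaae$edb  (last char: 'b')
  sorted[7] = bedaae$edbbdbccb  (last char: 'b')
  sorted[8] = cbbedaae$edbbdbc  (last char: 'c')
  sorted[9] = ccbbedaae$edbbdb  (last char: 'b')
  sorted[10] = daae$edbbdbccbbe  (last char: 'e')
  sorted[11] = dbbdbccbbedaae$e  (last char: 'e')
  sorted[12] = dbccbbedaae$edbb  (last char: 'b')
  sorted[13] = e$edbbdbccbbedaa  (last char: 'a')
  sorted[14] = edaae$edbbdbccbb  (last char: 'b')
  sorted[15] = edbbdbccbbedaae$  (last char: '$')
Last column: edadcdbbcbeebab$
Original string S is at sorted index 15

Answer: edadcdbbcbeebab$
15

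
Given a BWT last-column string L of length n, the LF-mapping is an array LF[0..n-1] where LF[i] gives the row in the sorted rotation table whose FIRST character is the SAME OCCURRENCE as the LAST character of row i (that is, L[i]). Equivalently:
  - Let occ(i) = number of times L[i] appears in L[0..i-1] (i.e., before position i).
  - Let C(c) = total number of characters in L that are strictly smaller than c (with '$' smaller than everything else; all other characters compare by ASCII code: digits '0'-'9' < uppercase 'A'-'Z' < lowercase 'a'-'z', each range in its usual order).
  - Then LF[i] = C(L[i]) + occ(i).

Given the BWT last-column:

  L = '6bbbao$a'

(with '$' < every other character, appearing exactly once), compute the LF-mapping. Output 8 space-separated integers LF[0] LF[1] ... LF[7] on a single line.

Char counts: '$':1, '6':1, 'a':2, 'b':3, 'o':1
C (first-col start): C('$')=0, C('6')=1, C('a')=2, C('b')=4, C('o')=7
L[0]='6': occ=0, LF[0]=C('6')+0=1+0=1
L[1]='b': occ=0, LF[1]=C('b')+0=4+0=4
L[2]='b': occ=1, LF[2]=C('b')+1=4+1=5
L[3]='b': occ=2, LF[3]=C('b')+2=4+2=6
L[4]='a': occ=0, LF[4]=C('a')+0=2+0=2
L[5]='o': occ=0, LF[5]=C('o')+0=7+0=7
L[6]='$': occ=0, LF[6]=C('$')+0=0+0=0
L[7]='a': occ=1, LF[7]=C('a')+1=2+1=3

Answer: 1 4 5 6 2 7 0 3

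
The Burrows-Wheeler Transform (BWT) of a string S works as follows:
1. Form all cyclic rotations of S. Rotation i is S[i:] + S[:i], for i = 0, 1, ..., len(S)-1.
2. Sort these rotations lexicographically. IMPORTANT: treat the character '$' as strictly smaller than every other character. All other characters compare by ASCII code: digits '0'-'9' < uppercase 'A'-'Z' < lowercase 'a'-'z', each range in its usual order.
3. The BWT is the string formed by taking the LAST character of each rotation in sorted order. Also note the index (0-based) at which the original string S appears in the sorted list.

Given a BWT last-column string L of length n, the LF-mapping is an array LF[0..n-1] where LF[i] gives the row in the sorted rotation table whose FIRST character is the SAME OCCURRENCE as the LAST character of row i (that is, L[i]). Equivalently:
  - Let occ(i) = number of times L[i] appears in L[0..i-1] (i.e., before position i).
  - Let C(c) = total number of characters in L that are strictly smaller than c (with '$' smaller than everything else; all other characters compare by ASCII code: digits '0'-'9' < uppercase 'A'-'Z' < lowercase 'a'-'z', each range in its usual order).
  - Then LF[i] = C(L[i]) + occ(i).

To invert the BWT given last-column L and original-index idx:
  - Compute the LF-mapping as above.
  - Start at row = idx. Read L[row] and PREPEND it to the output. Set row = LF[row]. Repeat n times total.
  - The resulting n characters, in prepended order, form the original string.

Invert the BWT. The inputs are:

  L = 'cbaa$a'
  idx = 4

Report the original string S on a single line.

LF mapping: 5 4 1 2 0 3
Walk LF starting at row 4, prepending L[row]:
  step 1: row=4, L[4]='$', prepend. Next row=LF[4]=0
  step 2: row=0, L[0]='c', prepend. Next row=LF[0]=5
  step 3: row=5, L[5]='a', prepend. Next row=LF[5]=3
  step 4: row=3, L[3]='a', prepend. Next row=LF[3]=2
  step 5: row=2, L[2]='a', prepend. Next row=LF[2]=1
  step 6: row=1, L[1]='b', prepend. Next row=LF[1]=4
Reversed output: baaac$

Answer: baaac$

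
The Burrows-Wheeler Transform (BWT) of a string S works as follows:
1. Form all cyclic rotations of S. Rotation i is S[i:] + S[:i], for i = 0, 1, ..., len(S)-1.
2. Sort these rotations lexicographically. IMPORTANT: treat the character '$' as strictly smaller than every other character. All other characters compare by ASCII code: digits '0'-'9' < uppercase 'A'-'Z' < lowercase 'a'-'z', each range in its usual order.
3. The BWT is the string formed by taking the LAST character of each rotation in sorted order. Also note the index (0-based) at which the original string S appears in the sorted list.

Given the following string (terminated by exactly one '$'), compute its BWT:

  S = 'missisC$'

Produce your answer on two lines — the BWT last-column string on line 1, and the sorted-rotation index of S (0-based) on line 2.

All 8 rotations (rotation i = S[i:]+S[:i]):
  rot[0] = missisC$
  rot[1] = issisC$m
  rot[2] = ssisC$mi
  rot[3] = sisC$mis
  rot[4] = isC$miss
  rot[5] = sC$missi
  rot[6] = C$missis
  rot[7] = $missisC
Sorted (with $ < everything):
  sorted[0] = $missisC  (last char: 'C')
  sorted[1] = C$missis  (last char: 's')
  sorted[2] = isC$miss  (last char: 's')
  sorted[3] = issisC$m  (last char: 'm')
  sorted[4] = missisC$  (last char: '$')
  sorted[5] = sC$missi  (last char: 'i')
  sorted[6] = sisC$mis  (last char: 's')
  sorted[7] = ssisC$mi  (last char: 'i')
Last column: Cssm$isi
Original string S is at sorted index 4

Answer: Cssm$isi
4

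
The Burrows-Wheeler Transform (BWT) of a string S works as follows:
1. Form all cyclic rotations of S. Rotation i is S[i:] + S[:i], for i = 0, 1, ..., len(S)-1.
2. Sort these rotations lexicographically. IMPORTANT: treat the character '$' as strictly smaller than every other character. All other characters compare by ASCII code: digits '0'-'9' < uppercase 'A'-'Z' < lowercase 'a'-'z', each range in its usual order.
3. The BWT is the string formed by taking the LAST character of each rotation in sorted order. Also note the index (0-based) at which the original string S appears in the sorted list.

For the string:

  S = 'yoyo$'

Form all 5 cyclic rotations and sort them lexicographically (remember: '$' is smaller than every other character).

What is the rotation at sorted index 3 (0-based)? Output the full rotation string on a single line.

Answer: yo$yo

Derivation:
All 5 rotations (rotation i = S[i:]+S[:i]):
  rot[0] = yoyo$
  rot[1] = oyo$y
  rot[2] = yo$yo
  rot[3] = o$yoy
  rot[4] = $yoyo
Sorted (with $ < everything):
  sorted[0] = $yoyo
  sorted[1] = o$yoy
  sorted[2] = oyo$y
  sorted[3] = yo$yo
  sorted[4] = yoyo$
sorted[3] = yo$yo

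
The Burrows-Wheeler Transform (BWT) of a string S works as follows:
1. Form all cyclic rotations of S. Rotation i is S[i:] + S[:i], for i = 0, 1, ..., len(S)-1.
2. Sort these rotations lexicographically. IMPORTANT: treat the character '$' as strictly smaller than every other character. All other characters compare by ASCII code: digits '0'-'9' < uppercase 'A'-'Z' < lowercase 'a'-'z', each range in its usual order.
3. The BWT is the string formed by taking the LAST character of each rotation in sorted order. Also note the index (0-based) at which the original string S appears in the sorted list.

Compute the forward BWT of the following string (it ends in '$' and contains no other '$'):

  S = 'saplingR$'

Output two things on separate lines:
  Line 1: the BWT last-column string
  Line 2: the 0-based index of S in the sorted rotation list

Answer: Rgsnlpia$
8

Derivation:
All 9 rotations (rotation i = S[i:]+S[:i]):
  rot[0] = saplingR$
  rot[1] = aplingR$s
  rot[2] = plingR$sa
  rot[3] = lingR$sap
  rot[4] = ingR$sapl
  rot[5] = ngR$sapli
  rot[6] = gR$saplin
  rot[7] = R$sapling
  rot[8] = $saplingR
Sorted (with $ < everything):
  sorted[0] = $saplingR  (last char: 'R')
  sorted[1] = R$sapling  (last char: 'g')
  sorted[2] = aplingR$s  (last char: 's')
  sorted[3] = gR$saplin  (last char: 'n')
  sorted[4] = ingR$sapl  (last char: 'l')
  sorted[5] = lingR$sap  (last char: 'p')
  sorted[6] = ngR$sapli  (last char: 'i')
  sorted[7] = plingR$sa  (last char: 'a')
  sorted[8] = saplingR$  (last char: '$')
Last column: Rgsnlpia$
Original string S is at sorted index 8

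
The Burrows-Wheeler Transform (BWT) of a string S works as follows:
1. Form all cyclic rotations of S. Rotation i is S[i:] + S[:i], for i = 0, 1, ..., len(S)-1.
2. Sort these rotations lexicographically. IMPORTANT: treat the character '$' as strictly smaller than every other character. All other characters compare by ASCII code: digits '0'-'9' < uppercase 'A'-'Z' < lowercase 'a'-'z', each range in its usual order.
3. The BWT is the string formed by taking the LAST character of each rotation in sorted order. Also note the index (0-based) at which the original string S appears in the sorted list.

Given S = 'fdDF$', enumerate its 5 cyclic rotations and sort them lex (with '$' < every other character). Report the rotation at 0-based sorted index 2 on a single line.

Answer: F$fdD

Derivation:
All 5 rotations (rotation i = S[i:]+S[:i]):
  rot[0] = fdDF$
  rot[1] = dDF$f
  rot[2] = DF$fd
  rot[3] = F$fdD
  rot[4] = $fdDF
Sorted (with $ < everything):
  sorted[0] = $fdDF
  sorted[1] = DF$fd
  sorted[2] = F$fdD
  sorted[3] = dDF$f
  sorted[4] = fdDF$
sorted[2] = F$fdD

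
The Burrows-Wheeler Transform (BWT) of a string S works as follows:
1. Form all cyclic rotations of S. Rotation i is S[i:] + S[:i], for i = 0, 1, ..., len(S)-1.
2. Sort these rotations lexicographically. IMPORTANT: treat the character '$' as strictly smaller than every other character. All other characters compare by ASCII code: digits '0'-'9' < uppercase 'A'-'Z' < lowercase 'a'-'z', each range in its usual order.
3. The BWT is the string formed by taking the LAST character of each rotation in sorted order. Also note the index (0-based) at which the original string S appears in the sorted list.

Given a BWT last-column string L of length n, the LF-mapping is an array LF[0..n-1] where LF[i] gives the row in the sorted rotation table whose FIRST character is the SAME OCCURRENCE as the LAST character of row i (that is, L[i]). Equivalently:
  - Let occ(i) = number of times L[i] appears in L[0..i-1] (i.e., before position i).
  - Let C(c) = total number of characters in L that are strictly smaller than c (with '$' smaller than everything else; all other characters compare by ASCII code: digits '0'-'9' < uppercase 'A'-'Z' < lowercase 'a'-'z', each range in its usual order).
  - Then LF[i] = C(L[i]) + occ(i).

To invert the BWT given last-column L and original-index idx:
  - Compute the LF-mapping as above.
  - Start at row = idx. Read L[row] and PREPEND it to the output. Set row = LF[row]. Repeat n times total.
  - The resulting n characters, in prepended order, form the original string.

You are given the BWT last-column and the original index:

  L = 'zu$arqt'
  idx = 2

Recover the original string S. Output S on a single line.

Answer: quartz$

Derivation:
LF mapping: 6 5 0 1 3 2 4
Walk LF starting at row 2, prepending L[row]:
  step 1: row=2, L[2]='$', prepend. Next row=LF[2]=0
  step 2: row=0, L[0]='z', prepend. Next row=LF[0]=6
  step 3: row=6, L[6]='t', prepend. Next row=LF[6]=4
  step 4: row=4, L[4]='r', prepend. Next row=LF[4]=3
  step 5: row=3, L[3]='a', prepend. Next row=LF[3]=1
  step 6: row=1, L[1]='u', prepend. Next row=LF[1]=5
  step 7: row=5, L[5]='q', prepend. Next row=LF[5]=2
Reversed output: quartz$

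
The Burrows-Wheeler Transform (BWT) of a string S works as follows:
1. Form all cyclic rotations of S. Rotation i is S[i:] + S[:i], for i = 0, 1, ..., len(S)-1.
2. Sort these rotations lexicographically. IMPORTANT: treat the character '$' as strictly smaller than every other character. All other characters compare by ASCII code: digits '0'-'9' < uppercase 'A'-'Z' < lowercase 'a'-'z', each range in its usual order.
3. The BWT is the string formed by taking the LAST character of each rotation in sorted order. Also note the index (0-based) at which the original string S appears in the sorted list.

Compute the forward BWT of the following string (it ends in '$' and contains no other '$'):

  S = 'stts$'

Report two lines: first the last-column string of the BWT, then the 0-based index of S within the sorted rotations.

All 5 rotations (rotation i = S[i:]+S[:i]):
  rot[0] = stts$
  rot[1] = tts$s
  rot[2] = ts$st
  rot[3] = s$stt
  rot[4] = $stts
Sorted (with $ < everything):
  sorted[0] = $stts  (last char: 's')
  sorted[1] = s$stt  (last char: 't')
  sorted[2] = stts$  (last char: '$')
  sorted[3] = ts$st  (last char: 't')
  sorted[4] = tts$s  (last char: 's')
Last column: st$ts
Original string S is at sorted index 2

Answer: st$ts
2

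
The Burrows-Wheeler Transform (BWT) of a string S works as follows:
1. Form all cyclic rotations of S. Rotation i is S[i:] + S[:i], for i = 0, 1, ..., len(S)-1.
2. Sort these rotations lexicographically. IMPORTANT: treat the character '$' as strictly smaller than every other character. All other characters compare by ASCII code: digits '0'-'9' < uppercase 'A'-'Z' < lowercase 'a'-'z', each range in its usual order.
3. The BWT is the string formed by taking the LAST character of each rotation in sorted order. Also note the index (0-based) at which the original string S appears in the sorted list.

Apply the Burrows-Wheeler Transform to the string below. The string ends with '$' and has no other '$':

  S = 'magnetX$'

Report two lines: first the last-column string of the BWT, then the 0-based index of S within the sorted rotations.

Answer: Xtmna$ge
5

Derivation:
All 8 rotations (rotation i = S[i:]+S[:i]):
  rot[0] = magnetX$
  rot[1] = agnetX$m
  rot[2] = gnetX$ma
  rot[3] = netX$mag
  rot[4] = etX$magn
  rot[5] = tX$magne
  rot[6] = X$magnet
  rot[7] = $magnetX
Sorted (with $ < everything):
  sorted[0] = $magnetX  (last char: 'X')
  sorted[1] = X$magnet  (last char: 't')
  sorted[2] = agnetX$m  (last char: 'm')
  sorted[3] = etX$magn  (last char: 'n')
  sorted[4] = gnetX$ma  (last char: 'a')
  sorted[5] = magnetX$  (last char: '$')
  sorted[6] = netX$mag  (last char: 'g')
  sorted[7] = tX$magne  (last char: 'e')
Last column: Xtmna$ge
Original string S is at sorted index 5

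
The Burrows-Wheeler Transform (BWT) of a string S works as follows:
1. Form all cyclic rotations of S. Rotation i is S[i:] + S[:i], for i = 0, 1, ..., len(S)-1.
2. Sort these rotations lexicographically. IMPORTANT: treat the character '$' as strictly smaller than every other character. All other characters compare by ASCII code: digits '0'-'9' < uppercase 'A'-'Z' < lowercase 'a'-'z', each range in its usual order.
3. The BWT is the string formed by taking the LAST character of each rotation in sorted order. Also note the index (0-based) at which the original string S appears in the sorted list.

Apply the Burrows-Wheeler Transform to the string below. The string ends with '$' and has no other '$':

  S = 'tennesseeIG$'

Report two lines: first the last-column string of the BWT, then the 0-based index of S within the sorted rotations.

All 12 rotations (rotation i = S[i:]+S[:i]):
  rot[0] = tennesseeIG$
  rot[1] = ennesseeIG$t
  rot[2] = nnesseeIG$te
  rot[3] = nesseeIG$ten
  rot[4] = esseeIG$tenn
  rot[5] = sseeIG$tenne
  rot[6] = seeIG$tennes
  rot[7] = eeIG$tenness
  rot[8] = eIG$tennesse
  rot[9] = IG$tennessee
  rot[10] = G$tennesseeI
  rot[11] = $tennesseeIG
Sorted (with $ < everything):
  sorted[0] = $tennesseeIG  (last char: 'G')
  sorted[1] = G$tennesseeI  (last char: 'I')
  sorted[2] = IG$tennessee  (last char: 'e')
  sorted[3] = eIG$tennesse  (last char: 'e')
  sorted[4] = eeIG$tenness  (last char: 's')
  sorted[5] = ennesseeIG$t  (last char: 't')
  sorted[6] = esseeIG$tenn  (last char: 'n')
  sorted[7] = nesseeIG$ten  (last char: 'n')
  sorted[8] = nnesseeIG$te  (last char: 'e')
  sorted[9] = seeIG$tennes  (last char: 's')
  sorted[10] = sseeIG$tenne  (last char: 'e')
  sorted[11] = tennesseeIG$  (last char: '$')
Last column: GIeestnnese$
Original string S is at sorted index 11

Answer: GIeestnnese$
11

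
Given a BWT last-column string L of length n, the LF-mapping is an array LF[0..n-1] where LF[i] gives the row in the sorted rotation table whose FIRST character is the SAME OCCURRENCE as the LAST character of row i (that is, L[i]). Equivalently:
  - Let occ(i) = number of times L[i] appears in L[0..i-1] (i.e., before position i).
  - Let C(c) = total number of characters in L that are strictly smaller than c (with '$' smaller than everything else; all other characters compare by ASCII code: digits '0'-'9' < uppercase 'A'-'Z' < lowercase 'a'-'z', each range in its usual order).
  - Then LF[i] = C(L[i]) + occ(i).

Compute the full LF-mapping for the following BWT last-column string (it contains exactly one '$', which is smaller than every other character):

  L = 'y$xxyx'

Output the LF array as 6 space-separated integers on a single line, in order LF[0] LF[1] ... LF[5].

Char counts: '$':1, 'x':3, 'y':2
C (first-col start): C('$')=0, C('x')=1, C('y')=4
L[0]='y': occ=0, LF[0]=C('y')+0=4+0=4
L[1]='$': occ=0, LF[1]=C('$')+0=0+0=0
L[2]='x': occ=0, LF[2]=C('x')+0=1+0=1
L[3]='x': occ=1, LF[3]=C('x')+1=1+1=2
L[4]='y': occ=1, LF[4]=C('y')+1=4+1=5
L[5]='x': occ=2, LF[5]=C('x')+2=1+2=3

Answer: 4 0 1 2 5 3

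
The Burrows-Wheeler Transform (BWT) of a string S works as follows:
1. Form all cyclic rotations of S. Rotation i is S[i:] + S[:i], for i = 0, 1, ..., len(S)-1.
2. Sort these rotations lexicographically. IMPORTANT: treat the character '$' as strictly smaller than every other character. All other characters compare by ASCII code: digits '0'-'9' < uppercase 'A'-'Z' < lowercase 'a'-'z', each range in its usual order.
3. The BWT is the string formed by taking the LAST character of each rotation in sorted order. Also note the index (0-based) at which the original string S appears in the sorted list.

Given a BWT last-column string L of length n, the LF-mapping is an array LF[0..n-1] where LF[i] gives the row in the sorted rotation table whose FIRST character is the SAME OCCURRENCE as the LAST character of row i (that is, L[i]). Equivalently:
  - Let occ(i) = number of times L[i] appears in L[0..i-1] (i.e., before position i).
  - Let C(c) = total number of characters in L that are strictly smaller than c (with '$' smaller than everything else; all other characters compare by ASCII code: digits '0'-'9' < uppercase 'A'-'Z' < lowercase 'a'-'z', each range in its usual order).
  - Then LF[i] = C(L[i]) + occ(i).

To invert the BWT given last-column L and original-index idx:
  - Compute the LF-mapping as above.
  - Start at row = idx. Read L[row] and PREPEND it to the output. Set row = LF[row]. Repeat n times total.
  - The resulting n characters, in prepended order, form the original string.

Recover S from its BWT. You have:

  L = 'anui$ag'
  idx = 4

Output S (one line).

Answer: iguana$

Derivation:
LF mapping: 1 5 6 4 0 2 3
Walk LF starting at row 4, prepending L[row]:
  step 1: row=4, L[4]='$', prepend. Next row=LF[4]=0
  step 2: row=0, L[0]='a', prepend. Next row=LF[0]=1
  step 3: row=1, L[1]='n', prepend. Next row=LF[1]=5
  step 4: row=5, L[5]='a', prepend. Next row=LF[5]=2
  step 5: row=2, L[2]='u', prepend. Next row=LF[2]=6
  step 6: row=6, L[6]='g', prepend. Next row=LF[6]=3
  step 7: row=3, L[3]='i', prepend. Next row=LF[3]=4
Reversed output: iguana$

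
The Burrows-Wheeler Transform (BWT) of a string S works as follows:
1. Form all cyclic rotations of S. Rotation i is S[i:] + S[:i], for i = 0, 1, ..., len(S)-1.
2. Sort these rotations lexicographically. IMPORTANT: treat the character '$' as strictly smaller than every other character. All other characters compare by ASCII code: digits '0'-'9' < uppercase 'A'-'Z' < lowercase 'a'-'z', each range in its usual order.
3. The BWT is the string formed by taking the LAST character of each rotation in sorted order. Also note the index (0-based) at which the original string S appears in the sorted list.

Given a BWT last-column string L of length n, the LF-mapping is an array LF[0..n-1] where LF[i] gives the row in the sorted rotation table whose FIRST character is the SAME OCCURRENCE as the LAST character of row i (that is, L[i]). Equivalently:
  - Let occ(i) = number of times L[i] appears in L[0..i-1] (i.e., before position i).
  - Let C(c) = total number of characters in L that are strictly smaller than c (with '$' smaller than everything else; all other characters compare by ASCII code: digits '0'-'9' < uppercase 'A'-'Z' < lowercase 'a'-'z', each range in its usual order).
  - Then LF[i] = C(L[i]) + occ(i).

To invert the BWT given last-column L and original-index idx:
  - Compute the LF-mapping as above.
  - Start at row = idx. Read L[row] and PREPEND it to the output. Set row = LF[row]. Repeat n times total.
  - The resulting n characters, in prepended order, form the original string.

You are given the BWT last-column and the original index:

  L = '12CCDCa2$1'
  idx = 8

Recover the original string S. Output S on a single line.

LF mapping: 1 3 5 6 8 7 9 4 0 2
Walk LF starting at row 8, prepending L[row]:
  step 1: row=8, L[8]='$', prepend. Next row=LF[8]=0
  step 2: row=0, L[0]='1', prepend. Next row=LF[0]=1
  step 3: row=1, L[1]='2', prepend. Next row=LF[1]=3
  step 4: row=3, L[3]='C', prepend. Next row=LF[3]=6
  step 5: row=6, L[6]='a', prepend. Next row=LF[6]=9
  step 6: row=9, L[9]='1', prepend. Next row=LF[9]=2
  step 7: row=2, L[2]='C', prepend. Next row=LF[2]=5
  step 8: row=5, L[5]='C', prepend. Next row=LF[5]=7
  step 9: row=7, L[7]='2', prepend. Next row=LF[7]=4
  step 10: row=4, L[4]='D', prepend. Next row=LF[4]=8
Reversed output: D2CC1aC21$

Answer: D2CC1aC21$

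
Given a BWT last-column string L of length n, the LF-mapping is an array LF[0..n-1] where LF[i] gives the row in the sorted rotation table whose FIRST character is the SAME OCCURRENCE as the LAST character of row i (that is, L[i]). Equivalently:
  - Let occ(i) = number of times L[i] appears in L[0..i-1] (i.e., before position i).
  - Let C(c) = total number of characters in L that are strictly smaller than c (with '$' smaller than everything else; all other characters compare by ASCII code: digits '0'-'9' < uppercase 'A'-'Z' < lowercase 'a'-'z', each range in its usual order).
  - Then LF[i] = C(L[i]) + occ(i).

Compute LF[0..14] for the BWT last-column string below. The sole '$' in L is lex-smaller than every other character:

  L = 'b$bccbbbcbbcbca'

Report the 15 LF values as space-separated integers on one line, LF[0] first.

Answer: 2 0 3 10 11 4 5 6 12 7 8 13 9 14 1

Derivation:
Char counts: '$':1, 'a':1, 'b':8, 'c':5
C (first-col start): C('$')=0, C('a')=1, C('b')=2, C('c')=10
L[0]='b': occ=0, LF[0]=C('b')+0=2+0=2
L[1]='$': occ=0, LF[1]=C('$')+0=0+0=0
L[2]='b': occ=1, LF[2]=C('b')+1=2+1=3
L[3]='c': occ=0, LF[3]=C('c')+0=10+0=10
L[4]='c': occ=1, LF[4]=C('c')+1=10+1=11
L[5]='b': occ=2, LF[5]=C('b')+2=2+2=4
L[6]='b': occ=3, LF[6]=C('b')+3=2+3=5
L[7]='b': occ=4, LF[7]=C('b')+4=2+4=6
L[8]='c': occ=2, LF[8]=C('c')+2=10+2=12
L[9]='b': occ=5, LF[9]=C('b')+5=2+5=7
L[10]='b': occ=6, LF[10]=C('b')+6=2+6=8
L[11]='c': occ=3, LF[11]=C('c')+3=10+3=13
L[12]='b': occ=7, LF[12]=C('b')+7=2+7=9
L[13]='c': occ=4, LF[13]=C('c')+4=10+4=14
L[14]='a': occ=0, LF[14]=C('a')+0=1+0=1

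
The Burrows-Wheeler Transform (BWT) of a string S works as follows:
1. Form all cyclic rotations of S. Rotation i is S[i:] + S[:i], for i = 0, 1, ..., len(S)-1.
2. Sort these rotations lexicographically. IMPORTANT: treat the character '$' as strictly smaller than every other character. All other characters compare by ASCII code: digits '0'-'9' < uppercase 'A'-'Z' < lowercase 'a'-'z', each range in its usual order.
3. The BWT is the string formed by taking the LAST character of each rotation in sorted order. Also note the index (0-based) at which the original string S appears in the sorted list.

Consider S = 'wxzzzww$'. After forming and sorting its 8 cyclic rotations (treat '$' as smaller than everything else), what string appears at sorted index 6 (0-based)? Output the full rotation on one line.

All 8 rotations (rotation i = S[i:]+S[:i]):
  rot[0] = wxzzzww$
  rot[1] = xzzzww$w
  rot[2] = zzzww$wx
  rot[3] = zzww$wxz
  rot[4] = zww$wxzz
  rot[5] = ww$wxzzz
  rot[6] = w$wxzzzw
  rot[7] = $wxzzzww
Sorted (with $ < everything):
  sorted[0] = $wxzzzww
  sorted[1] = w$wxzzzw
  sorted[2] = ww$wxzzz
  sorted[3] = wxzzzww$
  sorted[4] = xzzzww$w
  sorted[5] = zww$wxzz
  sorted[6] = zzww$wxz
  sorted[7] = zzzww$wx
sorted[6] = zzww$wxz

Answer: zzww$wxz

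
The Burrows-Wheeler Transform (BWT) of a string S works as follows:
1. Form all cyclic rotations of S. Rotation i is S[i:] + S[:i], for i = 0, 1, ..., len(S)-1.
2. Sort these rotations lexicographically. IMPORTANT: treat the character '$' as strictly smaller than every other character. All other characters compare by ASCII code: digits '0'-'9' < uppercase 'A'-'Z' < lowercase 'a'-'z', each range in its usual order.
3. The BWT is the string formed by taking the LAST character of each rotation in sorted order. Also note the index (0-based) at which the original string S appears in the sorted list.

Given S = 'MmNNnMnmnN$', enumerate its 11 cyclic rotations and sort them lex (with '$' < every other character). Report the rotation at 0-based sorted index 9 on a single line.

Answer: nN$MmNNnMnm

Derivation:
All 11 rotations (rotation i = S[i:]+S[:i]):
  rot[0] = MmNNnMnmnN$
  rot[1] = mNNnMnmnN$M
  rot[2] = NNnMnmnN$Mm
  rot[3] = NnMnmnN$MmN
  rot[4] = nMnmnN$MmNN
  rot[5] = MnmnN$MmNNn
  rot[6] = nmnN$MmNNnM
  rot[7] = mnN$MmNNnMn
  rot[8] = nN$MmNNnMnm
  rot[9] = N$MmNNnMnmn
  rot[10] = $MmNNnMnmnN
Sorted (with $ < everything):
  sorted[0] = $MmNNnMnmnN
  sorted[1] = MmNNnMnmnN$
  sorted[2] = MnmnN$MmNNn
  sorted[3] = N$MmNNnMnmn
  sorted[4] = NNnMnmnN$Mm
  sorted[5] = NnMnmnN$MmN
  sorted[6] = mNNnMnmnN$M
  sorted[7] = mnN$MmNNnMn
  sorted[8] = nMnmnN$MmNN
  sorted[9] = nN$MmNNnMnm
  sorted[10] = nmnN$MmNNnM
sorted[9] = nN$MmNNnMnm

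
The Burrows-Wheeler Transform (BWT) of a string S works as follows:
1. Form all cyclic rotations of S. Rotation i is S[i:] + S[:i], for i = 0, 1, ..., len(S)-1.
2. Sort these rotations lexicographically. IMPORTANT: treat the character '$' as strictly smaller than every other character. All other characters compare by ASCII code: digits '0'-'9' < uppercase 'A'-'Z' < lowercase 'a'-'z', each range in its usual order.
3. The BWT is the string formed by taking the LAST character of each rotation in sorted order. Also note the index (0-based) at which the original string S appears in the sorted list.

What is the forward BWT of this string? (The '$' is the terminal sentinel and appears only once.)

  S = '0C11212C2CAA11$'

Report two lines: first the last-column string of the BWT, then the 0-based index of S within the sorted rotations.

Answer: 1$1AC1211CAC022
1

Derivation:
All 15 rotations (rotation i = S[i:]+S[:i]):
  rot[0] = 0C11212C2CAA11$
  rot[1] = C11212C2CAA11$0
  rot[2] = 11212C2CAA11$0C
  rot[3] = 1212C2CAA11$0C1
  rot[4] = 212C2CAA11$0C11
  rot[5] = 12C2CAA11$0C112
  rot[6] = 2C2CAA11$0C1121
  rot[7] = C2CAA11$0C11212
  rot[8] = 2CAA11$0C11212C
  rot[9] = CAA11$0C11212C2
  rot[10] = AA11$0C11212C2C
  rot[11] = A11$0C11212C2CA
  rot[12] = 11$0C11212C2CAA
  rot[13] = 1$0C11212C2CAA1
  rot[14] = $0C11212C2CAA11
Sorted (with $ < everything):
  sorted[0] = $0C11212C2CAA11  (last char: '1')
  sorted[1] = 0C11212C2CAA11$  (last char: '$')
  sorted[2] = 1$0C11212C2CAA1  (last char: '1')
  sorted[3] = 11$0C11212C2CAA  (last char: 'A')
  sorted[4] = 11212C2CAA11$0C  (last char: 'C')
  sorted[5] = 1212C2CAA11$0C1  (last char: '1')
  sorted[6] = 12C2CAA11$0C112  (last char: '2')
  sorted[7] = 212C2CAA11$0C11  (last char: '1')
  sorted[8] = 2C2CAA11$0C1121  (last char: '1')
  sorted[9] = 2CAA11$0C11212C  (last char: 'C')
  sorted[10] = A11$0C11212C2CA  (last char: 'A')
  sorted[11] = AA11$0C11212C2C  (last char: 'C')
  sorted[12] = C11212C2CAA11$0  (last char: '0')
  sorted[13] = C2CAA11$0C11212  (last char: '2')
  sorted[14] = CAA11$0C11212C2  (last char: '2')
Last column: 1$1AC1211CAC022
Original string S is at sorted index 1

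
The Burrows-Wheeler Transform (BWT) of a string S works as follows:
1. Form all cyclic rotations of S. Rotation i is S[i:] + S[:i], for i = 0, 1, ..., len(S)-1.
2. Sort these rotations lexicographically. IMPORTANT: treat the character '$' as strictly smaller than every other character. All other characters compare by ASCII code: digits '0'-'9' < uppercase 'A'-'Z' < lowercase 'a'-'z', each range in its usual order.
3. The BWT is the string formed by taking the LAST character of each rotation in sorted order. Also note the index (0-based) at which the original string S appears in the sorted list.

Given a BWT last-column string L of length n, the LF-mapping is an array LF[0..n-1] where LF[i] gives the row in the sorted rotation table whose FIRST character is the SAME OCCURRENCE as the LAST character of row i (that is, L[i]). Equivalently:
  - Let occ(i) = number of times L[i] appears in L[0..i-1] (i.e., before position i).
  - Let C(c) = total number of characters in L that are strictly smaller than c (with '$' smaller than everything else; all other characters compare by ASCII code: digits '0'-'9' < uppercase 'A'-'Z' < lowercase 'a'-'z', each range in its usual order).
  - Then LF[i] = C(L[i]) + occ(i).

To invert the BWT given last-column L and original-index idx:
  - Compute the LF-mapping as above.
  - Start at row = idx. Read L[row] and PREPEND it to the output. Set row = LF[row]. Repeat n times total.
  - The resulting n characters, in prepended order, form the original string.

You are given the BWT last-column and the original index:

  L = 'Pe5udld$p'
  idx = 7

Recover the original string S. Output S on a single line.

LF mapping: 2 5 1 8 3 6 4 0 7
Walk LF starting at row 7, prepending L[row]:
  step 1: row=7, L[7]='$', prepend. Next row=LF[7]=0
  step 2: row=0, L[0]='P', prepend. Next row=LF[0]=2
  step 3: row=2, L[2]='5', prepend. Next row=LF[2]=1
  step 4: row=1, L[1]='e', prepend. Next row=LF[1]=5
  step 5: row=5, L[5]='l', prepend. Next row=LF[5]=6
  step 6: row=6, L[6]='d', prepend. Next row=LF[6]=4
  step 7: row=4, L[4]='d', prepend. Next row=LF[4]=3
  step 8: row=3, L[3]='u', prepend. Next row=LF[3]=8
  step 9: row=8, L[8]='p', prepend. Next row=LF[8]=7
Reversed output: puddle5P$

Answer: puddle5P$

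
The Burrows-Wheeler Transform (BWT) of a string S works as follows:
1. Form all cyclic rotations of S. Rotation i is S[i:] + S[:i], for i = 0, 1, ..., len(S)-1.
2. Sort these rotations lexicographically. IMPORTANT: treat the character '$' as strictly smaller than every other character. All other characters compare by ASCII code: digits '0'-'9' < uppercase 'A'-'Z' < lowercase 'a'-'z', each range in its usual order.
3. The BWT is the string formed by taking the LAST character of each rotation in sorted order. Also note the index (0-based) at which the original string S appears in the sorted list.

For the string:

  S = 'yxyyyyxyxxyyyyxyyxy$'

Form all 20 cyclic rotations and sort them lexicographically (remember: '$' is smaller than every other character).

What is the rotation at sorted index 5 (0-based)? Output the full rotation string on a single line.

Answer: xyyyyxyxxyyyyxyyxy$y

Derivation:
All 20 rotations (rotation i = S[i:]+S[:i]):
  rot[0] = yxyyyyxyxxyyyyxyyxy$
  rot[1] = xyyyyxyxxyyyyxyyxy$y
  rot[2] = yyyyxyxxyyyyxyyxy$yx
  rot[3] = yyyxyxxyyyyxyyxy$yxy
  rot[4] = yyxyxxyyyyxyyxy$yxyy
  rot[5] = yxyxxyyyyxyyxy$yxyyy
  rot[6] = xyxxyyyyxyyxy$yxyyyy
  rot[7] = yxxyyyyxyyxy$yxyyyyx
  rot[8] = xxyyyyxyyxy$yxyyyyxy
  rot[9] = xyyyyxyyxy$yxyyyyxyx
  rot[10] = yyyyxyyxy$yxyyyyxyxx
  rot[11] = yyyxyyxy$yxyyyyxyxxy
  rot[12] = yyxyyxy$yxyyyyxyxxyy
  rot[13] = yxyyxy$yxyyyyxyxxyyy
  rot[14] = xyyxy$yxyyyyxyxxyyyy
  rot[15] = yyxy$yxyyyyxyxxyyyyx
  rot[16] = yxy$yxyyyyxyxxyyyyxy
  rot[17] = xy$yxyyyyxyxxyyyyxyy
  rot[18] = y$yxyyyyxyxxyyyyxyyx
  rot[19] = $yxyyyyxyxxyyyyxyyxy
Sorted (with $ < everything):
  sorted[0] = $yxyyyyxyxxyyyyxyyxy
  sorted[1] = xxyyyyxyyxy$yxyyyyxy
  sorted[2] = xy$yxyyyyxyxxyyyyxyy
  sorted[3] = xyxxyyyyxyyxy$yxyyyy
  sorted[4] = xyyxy$yxyyyyxyxxyyyy
  sorted[5] = xyyyyxyxxyyyyxyyxy$y
  sorted[6] = xyyyyxyyxy$yxyyyyxyx
  sorted[7] = y$yxyyyyxyxxyyyyxyyx
  sorted[8] = yxxyyyyxyyxy$yxyyyyx
  sorted[9] = yxy$yxyyyyxyxxyyyyxy
  sorted[10] = yxyxxyyyyxyyxy$yxyyy
  sorted[11] = yxyyxy$yxyyyyxyxxyyy
  sorted[12] = yxyyyyxyxxyyyyxyyxy$
  sorted[13] = yyxy$yxyyyyxyxxyyyyx
  sorted[14] = yyxyxxyyyyxyyxy$yxyy
  sorted[15] = yyxyyxy$yxyyyyxyxxyy
  sorted[16] = yyyxyxxyyyyxyyxy$yxy
  sorted[17] = yyyxyyxy$yxyyyyxyxxy
  sorted[18] = yyyyxyxxyyyyxyyxy$yx
  sorted[19] = yyyyxyyxy$yxyyyyxyxx
sorted[5] = xyyyyxyxxyyyyxyyxy$y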